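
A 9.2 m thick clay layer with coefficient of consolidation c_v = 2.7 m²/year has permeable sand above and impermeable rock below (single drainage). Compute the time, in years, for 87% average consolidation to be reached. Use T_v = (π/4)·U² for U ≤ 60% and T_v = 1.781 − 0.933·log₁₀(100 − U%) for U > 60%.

Drainage path length: H_d = H = 9.2 m (single drainage).
U > 60%: T_v = 1.781 − 0.933·log₁₀(100 − 87) = 0.74169.
t = T_v·H_d²/c_v = 0.74169×9.2²/2.7 = 23.25 years.

t ≈ 23.3 years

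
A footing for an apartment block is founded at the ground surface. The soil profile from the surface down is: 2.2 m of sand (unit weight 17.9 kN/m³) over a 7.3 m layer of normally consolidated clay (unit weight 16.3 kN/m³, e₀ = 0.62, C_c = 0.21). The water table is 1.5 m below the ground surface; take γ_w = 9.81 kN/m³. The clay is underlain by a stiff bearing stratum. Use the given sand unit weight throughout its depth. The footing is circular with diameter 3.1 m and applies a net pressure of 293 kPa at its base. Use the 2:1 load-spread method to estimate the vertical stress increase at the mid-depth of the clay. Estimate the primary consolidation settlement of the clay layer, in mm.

S_c ≈ 200 mm

Mid-depth of clay below the ground surface: z = 2.2 + 7.3/2 = 5.85 m.
Total vertical stress at mid-clay: σ_v = 17.9×2.2 + 16.3×3.65 = 98.875 kPa.
Pore pressure: u = 9.81×(5.85 − 1.5) = 42.673 kPa.
Initial effective stress: σ'_0 = σ_v − u = 98.875 − 42.673 = 56.202 kPa.
Stress increase at mid-clay by the 2:1 spreading method:
Δσ ≈ qD²/(D+z)² = 293×3.1²/(3.1+5.85)² = 35.152 kPa
Final effective stress: σ'_f = σ'_0 + Δσ = 56.202 + 35.152 = 91.354 kPa.
Normally consolidated clay, so the full stress increment lies on the virgin compression line:
S_c = C_c·H/(1+e₀)·log₁₀(σ'_f/σ'_0) = 0.21×7.3/(1+0.62)×log₁₀(91.354/56.202)
    = 0.9463 × 0.21098 = 0.1997 m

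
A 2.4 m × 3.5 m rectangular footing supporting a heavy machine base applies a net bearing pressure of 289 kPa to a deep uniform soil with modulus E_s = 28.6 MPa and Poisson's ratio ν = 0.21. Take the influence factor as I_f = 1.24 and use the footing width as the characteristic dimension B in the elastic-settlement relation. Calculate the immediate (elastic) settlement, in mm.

Immediate (elastic) settlement: S_e = q·B·(1−ν²)/E_s · I_f.
E_s = 28.6 MPa = 28600 kPa.
S_e = 289 × 2.4 × (1 − 0.21²) / 28600 × 1.24
    = 289 × 2.4 × 0.9559 / 28600 × 1.24
    = 0.02875 m = 28.75 mm

S_e ≈ 28.7 mm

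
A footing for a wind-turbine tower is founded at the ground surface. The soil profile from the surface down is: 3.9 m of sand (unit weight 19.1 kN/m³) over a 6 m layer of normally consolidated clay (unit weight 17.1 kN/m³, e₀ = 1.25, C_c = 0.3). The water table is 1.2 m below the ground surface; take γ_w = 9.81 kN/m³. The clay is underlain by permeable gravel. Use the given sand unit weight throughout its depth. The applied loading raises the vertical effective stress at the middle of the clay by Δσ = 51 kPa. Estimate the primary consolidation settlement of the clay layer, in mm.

S_c ≈ 190 mm

Mid-depth of clay below the ground surface: z = 3.9 + 6/2 = 6.9 m.
Total vertical stress at mid-clay: σ_v = 19.1×3.9 + 17.1×3 = 125.79 kPa.
Pore pressure: u = 9.81×(6.9 − 1.2) = 55.917 kPa.
Initial effective stress: σ'_0 = σ_v − u = 125.79 − 55.917 = 69.873 kPa.
Final effective stress: σ'_f = σ'_0 + Δσ = 69.873 + 51 = 120.87 kPa.
Normally consolidated clay, so the full stress increment lies on the virgin compression line:
S_c = C_c·H/(1+e₀)·log₁₀(σ'_f/σ'_0) = 0.3×6/(1+1.25)×log₁₀(120.87/69.873)
    = 0.8 × 0.23801 = 0.1904 m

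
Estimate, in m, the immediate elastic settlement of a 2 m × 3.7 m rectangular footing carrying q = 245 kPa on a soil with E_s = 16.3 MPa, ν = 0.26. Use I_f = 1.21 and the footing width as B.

S_e ≈ 0.0339 m

Immediate (elastic) settlement: S_e = q·B·(1−ν²)/E_s · I_f.
E_s = 16.3 MPa = 16300 kPa.
S_e = 245 × 2 × (1 − 0.26²) / 16300 × 1.21
    = 245 × 2 × 0.9324 / 16300 × 1.21
    = 0.03392 m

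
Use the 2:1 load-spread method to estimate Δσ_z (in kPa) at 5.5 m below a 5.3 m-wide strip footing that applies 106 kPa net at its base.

By the 2:1 method the load spreads at 1 horizontal : 2 vertical, so at depth z the loaded area has grown by z in each plan dimension:
Δσ = qB/(B+z) = 106×5.3/(5.3+5.5) = 52.019 kPa

Δσ_z ≈ 52 kPa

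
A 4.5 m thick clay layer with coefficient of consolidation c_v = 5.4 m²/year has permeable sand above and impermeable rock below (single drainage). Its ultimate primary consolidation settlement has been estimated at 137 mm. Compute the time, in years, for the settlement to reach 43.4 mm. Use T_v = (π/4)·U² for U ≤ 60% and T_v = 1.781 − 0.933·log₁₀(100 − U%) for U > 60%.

t ≈ 0.296 years

Drainage path length: H_d = H = 4.5 m (single drainage).
U = S(t)/S_ult = 43.4/137 = 0.3168.
U ≤ 60%: T_v = (π/4)·U² = (π/4)×0.31679² = 0.078819.
t = T_v·H_d²/c_v = 0.078819×4.5²/5.4 = 0.2956 years.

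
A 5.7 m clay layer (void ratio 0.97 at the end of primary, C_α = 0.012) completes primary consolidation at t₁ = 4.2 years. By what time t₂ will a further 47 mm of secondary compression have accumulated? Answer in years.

S_s = C_α·H/(1+e_p)·log₁₀(t₂/t₁) ⇒ log₁₀(t₂/t₁) = S_s·(1+e_p)/(C_α·H).
log₁₀(t₂/t₁) = 0.047 × (1+0.97) / (0.012×5.7) = 1.354
t₂ = t₁ × 10^1.354 = 4.2 × 22.58 = 94.82 years

t₂ ≈ 94.8 years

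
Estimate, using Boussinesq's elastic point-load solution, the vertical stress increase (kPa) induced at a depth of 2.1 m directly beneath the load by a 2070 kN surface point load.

Δσ_z ≈ 224 kPa

Boussinesq vertical stress below a point load on an elastic half-space:
Δσ_z = 3P/(2πz²) · [1 + (r/z)²]^(−5/2)
r/z = 0/2.1 = 0; [1+(r/z)²]^(−5/2) = 1.
Δσ_z = 3×2070/(2π×2.1²) × 1 = 224.12 × 1 = 224.1 kPa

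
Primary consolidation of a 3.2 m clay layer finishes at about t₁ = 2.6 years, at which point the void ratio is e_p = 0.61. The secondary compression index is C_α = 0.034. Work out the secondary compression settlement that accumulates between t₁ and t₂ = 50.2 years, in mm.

Secondary compression: S_s = C_α·H/(1+e_p)·log₁₀(t₂/t₁)
S_s = 0.034×3.2/(1+0.61)×log₁₀(50.2/2.6)
    = 0.06758 × 1.286 = 0.08689 m

S_s ≈ 86.9 mm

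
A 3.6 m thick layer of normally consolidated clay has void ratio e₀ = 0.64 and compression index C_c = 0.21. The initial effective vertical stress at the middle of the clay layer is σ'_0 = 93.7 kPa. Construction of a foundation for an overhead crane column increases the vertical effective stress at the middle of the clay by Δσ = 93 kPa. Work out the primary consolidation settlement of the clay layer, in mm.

Final effective stress: σ'_f = σ'_0 + Δσ = 93.7 + 93 = 186.7 kPa.
Normally consolidated clay, so the full stress increment lies on the virgin compression line:
S_c = C_c·H/(1+e₀)·log₁₀(σ'_f/σ'_0) = 0.21×3.6/(1+0.64)×log₁₀(186.7/93.7)
    = 0.46098 × 0.2994 = 0.138 m

S_c ≈ 138 mm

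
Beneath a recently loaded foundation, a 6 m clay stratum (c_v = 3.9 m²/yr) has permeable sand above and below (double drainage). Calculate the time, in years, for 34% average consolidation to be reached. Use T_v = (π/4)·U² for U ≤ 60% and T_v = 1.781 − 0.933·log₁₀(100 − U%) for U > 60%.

Drainage path length: H_d = H/2 = 3 m (double drainage).
U ≤ 60%: T_v = (π/4)·U² = (π/4)×0.34² = 0.090792.
t = T_v·H_d²/c_v = 0.090792×3²/3.9 = 0.2095 years.

t ≈ 0.21 years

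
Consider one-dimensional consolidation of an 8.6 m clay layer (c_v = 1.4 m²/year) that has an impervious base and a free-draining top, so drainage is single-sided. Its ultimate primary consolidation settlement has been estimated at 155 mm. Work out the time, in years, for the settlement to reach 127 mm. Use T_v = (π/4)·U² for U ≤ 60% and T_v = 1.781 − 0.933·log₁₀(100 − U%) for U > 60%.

Drainage path length: H_d = H = 8.6 m (single drainage).
U = S(t)/S_ult = 127/155 = 0.8194.
U > 60%: T_v = 1.781 − 0.933·log₁₀(100 − 81.935) = 0.60838.
t = T_v·H_d²/c_v = 0.60838×8.6²/1.4 = 32.14 years.

t ≈ 32.1 years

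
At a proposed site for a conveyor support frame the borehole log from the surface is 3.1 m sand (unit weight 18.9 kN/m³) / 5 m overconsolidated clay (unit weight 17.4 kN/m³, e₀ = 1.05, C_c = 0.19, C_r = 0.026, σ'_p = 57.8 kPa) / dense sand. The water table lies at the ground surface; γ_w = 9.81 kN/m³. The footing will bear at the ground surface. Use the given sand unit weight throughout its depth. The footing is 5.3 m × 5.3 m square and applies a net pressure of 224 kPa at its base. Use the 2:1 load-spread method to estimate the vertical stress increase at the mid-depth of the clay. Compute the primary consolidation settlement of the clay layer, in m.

Mid-depth of clay below the ground surface: z = 3.1 + 5/2 = 5.6 m.
Total vertical stress at mid-clay: σ_v = 18.9×3.1 + 17.4×2.5 = 102.09 kPa.
Pore pressure: u = 9.81×(5.6 − 0) = 54.936 kPa.
Initial effective stress: σ'_0 = σ_v − u = 102.09 − 54.936 = 47.154 kPa.
Stress increase at mid-clay by the 2:1 spreading method:
Δσ = qBL/((B+z)(L+z)) = 224×5.3×5.3/((5.3+5.6)(5.3+5.6)) = 52.96 kPa
Final effective stress: σ'_f = 47.154 + 52.96 = 100.11 kPa.
σ'_f = 100.11 > σ'_p = 57.8 kPa, so the stress path crosses the preconsolidation pressure — recompression up to σ'_p, then virgin compression beyond:
S_c = H/(1+e₀)·[C_r·log₁₀(σ'_p/σ'_0) + C_c·log₁₀(σ'_f/σ'_p)]
    = 5/2.05 × [0.026×log₁₀(57.8/47.154) + 0.19×log₁₀(100.11/57.8)]
    = 2.439 × [0.0022986 + 0.045324] = 0.1162 m

S_c ≈ 0.116 m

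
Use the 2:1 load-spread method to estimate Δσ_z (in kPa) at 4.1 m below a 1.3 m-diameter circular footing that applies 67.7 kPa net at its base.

By the 2:1 method the load spreads at 1 horizontal : 2 vertical, so at depth z the loaded area has grown by z in each plan dimension:
Δσ ≈ qD²/(D+z)² = 67.7×1.3²/(1.3+4.1)² = 3.9236 kPa

Δσ_z ≈ 3.92 kPa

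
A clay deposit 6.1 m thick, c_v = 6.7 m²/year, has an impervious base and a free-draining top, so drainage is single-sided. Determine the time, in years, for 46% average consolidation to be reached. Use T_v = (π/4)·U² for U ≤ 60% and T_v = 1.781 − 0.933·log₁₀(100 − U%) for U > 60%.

Drainage path length: H_d = H = 6.1 m (single drainage).
U ≤ 60%: T_v = (π/4)·U² = (π/4)×0.46² = 0.16619.
t = T_v·H_d²/c_v = 0.16619×6.1²/6.7 = 0.923 years.

t ≈ 0.923 years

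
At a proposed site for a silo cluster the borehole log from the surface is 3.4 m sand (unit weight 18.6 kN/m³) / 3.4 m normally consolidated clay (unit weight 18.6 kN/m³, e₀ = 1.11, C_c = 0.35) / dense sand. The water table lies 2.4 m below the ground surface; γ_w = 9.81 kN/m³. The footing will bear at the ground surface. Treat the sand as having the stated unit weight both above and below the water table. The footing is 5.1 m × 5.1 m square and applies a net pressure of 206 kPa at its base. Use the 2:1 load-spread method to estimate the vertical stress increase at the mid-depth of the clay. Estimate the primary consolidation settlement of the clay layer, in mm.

S_c ≈ 138 mm

Mid-depth of clay below the ground surface: z = 3.4 + 3.4/2 = 5.1 m.
Total vertical stress at mid-clay: σ_v = 18.6×3.4 + 18.6×1.7 = 94.86 kPa.
Pore pressure: u = 9.81×(5.1 − 2.4) = 26.487 kPa.
Initial effective stress: σ'_0 = σ_v − u = 94.86 − 26.487 = 68.373 kPa.
Stress increase at mid-clay by the 2:1 spreading method:
Δσ = qBL/((B+z)(L+z)) = 206×5.1×5.1/((5.1+5.1)(5.1+5.1)) = 51.5 kPa
Final effective stress: σ'_f = σ'_0 + Δσ = 68.373 + 51.5 = 119.87 kPa.
Normally consolidated clay, so the full stress increment lies on the virgin compression line:
S_c = C_c·H/(1+e₀)·log₁₀(σ'_f/σ'_0) = 0.35×3.4/(1+1.11)×log₁₀(119.87/68.373)
    = 0.56398 × 0.24383 = 0.1375 m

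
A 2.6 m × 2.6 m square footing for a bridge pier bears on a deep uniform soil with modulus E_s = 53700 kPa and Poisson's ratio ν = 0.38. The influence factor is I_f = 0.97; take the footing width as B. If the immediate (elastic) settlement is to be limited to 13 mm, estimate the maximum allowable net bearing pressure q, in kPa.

q ≈ 324 kPa

S_e = q·B·(1−ν²)/E_s · I_f  ⇒  q = S_e·E_s / (B·(1−ν²)·I_f).
q = 0.013 × 53700 / (2.6 × 0.8556 × 0.97) = 323.5 kPa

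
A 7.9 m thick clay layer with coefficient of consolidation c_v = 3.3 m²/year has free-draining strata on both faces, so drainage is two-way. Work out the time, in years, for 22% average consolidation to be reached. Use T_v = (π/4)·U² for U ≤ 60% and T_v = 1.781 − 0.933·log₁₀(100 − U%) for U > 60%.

t ≈ 0.18 years

Drainage path length: H_d = H/2 = 3.95 m (double drainage).
U ≤ 60%: T_v = (π/4)·U² = (π/4)×0.22² = 0.038013.
t = T_v·H_d²/c_v = 0.038013×3.95²/3.3 = 0.1797 years.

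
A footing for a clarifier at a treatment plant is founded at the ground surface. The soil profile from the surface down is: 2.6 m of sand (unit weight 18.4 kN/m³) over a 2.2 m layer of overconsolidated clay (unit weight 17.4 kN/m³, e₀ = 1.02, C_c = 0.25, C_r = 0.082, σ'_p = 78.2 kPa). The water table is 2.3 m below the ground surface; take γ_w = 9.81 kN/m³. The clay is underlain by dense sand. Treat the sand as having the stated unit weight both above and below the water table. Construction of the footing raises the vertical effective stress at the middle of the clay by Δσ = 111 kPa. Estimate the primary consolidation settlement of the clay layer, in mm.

Mid-depth of clay below the ground surface: z = 2.6 + 2.2/2 = 3.7 m.
Total vertical stress at mid-clay: σ_v = 18.4×2.6 + 17.4×1.1 = 66.98 kPa.
Pore pressure: u = 9.81×(3.7 − 2.3) = 13.734 kPa.
Initial effective stress: σ'_0 = σ_v − u = 66.98 − 13.734 = 53.246 kPa.
Final effective stress: σ'_f = 53.246 + 111 = 164.25 kPa.
σ'_f = 164.25 > σ'_p = 78.2 kPa, so the stress path crosses the preconsolidation pressure — recompression up to σ'_p, then virgin compression beyond:
S_c = H/(1+e₀)·[C_r·log₁₀(σ'_p/σ'_0) + C_c·log₁₀(σ'_f/σ'_p)]
    = 2.2/2.02 × [0.082×log₁₀(78.2/53.246) + 0.25×log₁₀(164.25/78.2)]
    = 1.0891 × [0.013687 + 0.080575] = 0.1027 m

S_c ≈ 103 mm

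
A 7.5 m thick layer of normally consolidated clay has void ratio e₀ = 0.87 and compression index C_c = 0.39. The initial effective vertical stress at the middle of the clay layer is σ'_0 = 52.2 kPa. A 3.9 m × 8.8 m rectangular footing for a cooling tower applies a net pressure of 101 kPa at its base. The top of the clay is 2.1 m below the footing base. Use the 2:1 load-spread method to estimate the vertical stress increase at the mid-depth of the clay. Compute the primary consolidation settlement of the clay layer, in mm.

S_c ≈ 259 mm

Mid-depth of clay below the footing base: z = 2.1 + 7.5/2 = 5.85 m.
Stress increase at mid-clay by the 2:1 spreading method:
Δσ = qBL/((B+z)(L+z)) = 101×3.9×8.8/((3.9+5.85)(8.8+5.85)) = 24.268 kPa
Final effective stress: σ'_f = σ'_0 + Δσ = 52.2 + 24.268 = 76.468 kPa.
Normally consolidated clay, so the full stress increment lies on the virgin compression line:
S_c = C_c·H/(1+e₀)·log₁₀(σ'_f/σ'_0) = 0.39×7.5/(1+0.87)×log₁₀(76.468/52.2)
    = 1.5642 × 0.16581 = 0.2594 m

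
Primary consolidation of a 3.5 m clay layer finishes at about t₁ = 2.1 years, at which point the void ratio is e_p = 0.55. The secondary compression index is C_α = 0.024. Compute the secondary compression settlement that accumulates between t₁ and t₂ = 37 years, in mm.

S_s ≈ 67.5 mm

Secondary compression: S_s = C_α·H/(1+e_p)·log₁₀(t₂/t₁)
S_s = 0.024×3.5/(1+0.55)×log₁₀(37/2.1)
    = 0.05419 × 1.246 = 0.06752 m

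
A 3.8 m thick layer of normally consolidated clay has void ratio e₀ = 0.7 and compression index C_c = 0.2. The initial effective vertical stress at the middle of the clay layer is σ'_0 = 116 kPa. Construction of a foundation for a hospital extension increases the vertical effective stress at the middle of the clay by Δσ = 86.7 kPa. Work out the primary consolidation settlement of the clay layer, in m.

Final effective stress: σ'_f = σ'_0 + Δσ = 116 + 86.7 = 202.7 kPa.
Normally consolidated clay, so the full stress increment lies on the virgin compression line:
S_c = C_c·H/(1+e₀)·log₁₀(σ'_f/σ'_0) = 0.2×3.8/(1+0.7)×log₁₀(202.7/116)
    = 0.44706 × 0.2424 = 0.1084 m

S_c ≈ 0.108 m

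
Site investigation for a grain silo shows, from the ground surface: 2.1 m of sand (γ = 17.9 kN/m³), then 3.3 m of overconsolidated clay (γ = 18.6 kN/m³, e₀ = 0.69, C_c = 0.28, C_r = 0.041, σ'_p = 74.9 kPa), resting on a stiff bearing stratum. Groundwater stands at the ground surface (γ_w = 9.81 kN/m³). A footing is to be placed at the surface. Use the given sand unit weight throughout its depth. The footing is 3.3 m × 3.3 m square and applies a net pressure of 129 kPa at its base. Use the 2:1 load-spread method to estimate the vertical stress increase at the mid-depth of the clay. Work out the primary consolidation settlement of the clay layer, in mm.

S_c ≈ 22.3 mm

Mid-depth of clay below the ground surface: z = 2.1 + 3.3/2 = 3.75 m.
Total vertical stress at mid-clay: σ_v = 17.9×2.1 + 18.6×1.65 = 68.28 kPa.
Pore pressure: u = 9.81×(3.75 − 0) = 36.788 kPa.
Initial effective stress: σ'_0 = σ_v − u = 68.28 − 36.788 = 31.492 kPa.
Stress increase at mid-clay by the 2:1 spreading method:
Δσ = qBL/((B+z)(L+z)) = 129×3.3×3.3/((3.3+3.75)(3.3+3.75)) = 28.264 kPa
Final effective stress: σ'_f = 31.492 + 28.264 = 59.756 kPa.
σ'_f = 59.756 ≤ σ'_p = 74.9 kPa, so the clay remains overconsolidated and only the recompression index applies:
S_c = C_r·H/(1+e₀)·log₁₀(σ'_f/σ'_0) = 0.041×3.3/1.69×log₁₀(59.756/31.492)
    = 0.080061 × 0.27818 = 0.02227 m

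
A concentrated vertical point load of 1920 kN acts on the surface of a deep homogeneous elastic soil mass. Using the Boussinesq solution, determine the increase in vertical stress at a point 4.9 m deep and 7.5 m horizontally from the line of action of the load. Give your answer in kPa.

Δσ_z ≈ 1.87 kPa

Boussinesq vertical stress below a point load on an elastic half-space:
Δσ_z = 3P/(2πz²) · [1 + (r/z)²]^(−5/2)
r/z = 7.5/4.9 = 1.5306; [1+(r/z)²]^(−5/2) = 0.048948.
Δσ_z = 3×1920/(2π×4.9²) × 0.048948 = 38.181 × 0.048948 = 1.869 kPa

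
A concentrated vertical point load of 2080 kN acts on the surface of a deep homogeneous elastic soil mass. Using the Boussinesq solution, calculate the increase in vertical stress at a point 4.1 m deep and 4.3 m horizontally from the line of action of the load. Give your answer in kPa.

Δσ_z ≈ 9.25 kPa

Boussinesq vertical stress below a point load on an elastic half-space:
Δσ_z = 3P/(2πz²) · [1 + (r/z)²]^(−5/2)
r/z = 4.3/4.1 = 1.0488; [1+(r/z)²]^(−5/2) = 0.15649.
Δσ_z = 3×2080/(2π×4.1²) × 0.15649 = 59.08 × 0.15649 = 9.245 kPa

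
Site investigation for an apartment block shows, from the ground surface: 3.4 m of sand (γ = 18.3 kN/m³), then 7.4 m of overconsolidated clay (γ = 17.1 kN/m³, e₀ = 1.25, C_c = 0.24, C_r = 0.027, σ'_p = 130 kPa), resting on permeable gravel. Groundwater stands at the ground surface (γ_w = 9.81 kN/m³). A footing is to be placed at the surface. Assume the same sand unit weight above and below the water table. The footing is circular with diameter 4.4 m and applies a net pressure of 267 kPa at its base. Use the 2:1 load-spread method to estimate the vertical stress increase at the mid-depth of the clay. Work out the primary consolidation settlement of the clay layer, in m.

Mid-depth of clay below the ground surface: z = 3.4 + 7.4/2 = 7.1 m.
Total vertical stress at mid-clay: σ_v = 18.3×3.4 + 17.1×3.7 = 125.49 kPa.
Pore pressure: u = 9.81×(7.1 − 0) = 69.651 kPa.
Initial effective stress: σ'_0 = σ_v − u = 125.49 − 69.651 = 55.839 kPa.
Stress increase at mid-clay by the 2:1 spreading method:
Δσ ≈ qD²/(D+z)² = 267×4.4²/(4.4+7.1)² = 39.086 kPa
Final effective stress: σ'_f = 55.839 + 39.086 = 94.925 kPa.
σ'_f = 94.925 ≤ σ'_p = 130 kPa, so the clay remains overconsolidated and only the recompression index applies:
S_c = C_r·H/(1+e₀)·log₁₀(σ'_f/σ'_0) = 0.027×7.4/2.25×log₁₀(94.925/55.839)
    = 0.0888 × 0.23044 = 0.02046 m

S_c ≈ 0.0205 m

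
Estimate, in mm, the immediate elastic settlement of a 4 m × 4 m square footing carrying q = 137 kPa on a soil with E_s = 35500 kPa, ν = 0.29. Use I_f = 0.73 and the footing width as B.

S_e ≈ 10.3 mm

Immediate (elastic) settlement: S_e = q·B·(1−ν²)/E_s · I_f.
S_e = 137 × 4 × (1 − 0.29²) / 35500 × 0.73
    = 137 × 4 × 0.9159 / 35500 × 0.73
    = 0.01032 m = 10.32 mm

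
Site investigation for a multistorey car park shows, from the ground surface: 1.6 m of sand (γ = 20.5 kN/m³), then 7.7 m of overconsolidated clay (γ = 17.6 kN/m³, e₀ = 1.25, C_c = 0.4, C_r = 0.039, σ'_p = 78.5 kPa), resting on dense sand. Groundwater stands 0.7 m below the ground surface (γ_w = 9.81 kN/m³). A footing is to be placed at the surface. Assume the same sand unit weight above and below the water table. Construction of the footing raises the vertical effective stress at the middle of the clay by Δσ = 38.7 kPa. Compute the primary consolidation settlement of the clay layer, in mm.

Mid-depth of clay below the ground surface: z = 1.6 + 7.7/2 = 5.45 m.
Total vertical stress at mid-clay: σ_v = 20.5×1.6 + 17.6×3.85 = 100.56 kPa.
Pore pressure: u = 9.81×(5.45 − 0.7) = 46.598 kPa.
Initial effective stress: σ'_0 = σ_v − u = 100.56 − 46.598 = 53.962 kPa.
Final effective stress: σ'_f = 53.962 + 38.7 = 92.662 kPa.
σ'_f = 92.662 > σ'_p = 78.5 kPa, so the stress path crosses the preconsolidation pressure — recompression up to σ'_p, then virgin compression beyond:
S_c = H/(1+e₀)·[C_r·log₁₀(σ'_p/σ'_0) + C_c·log₁₀(σ'_f/σ'_p)]
    = 7.7/2.25 × [0.039×log₁₀(78.5/53.962) + 0.4×log₁₀(92.662/78.5)]
    = 3.4222 × [0.0063485 + 0.028813] = 0.1203 m

S_c ≈ 120 mm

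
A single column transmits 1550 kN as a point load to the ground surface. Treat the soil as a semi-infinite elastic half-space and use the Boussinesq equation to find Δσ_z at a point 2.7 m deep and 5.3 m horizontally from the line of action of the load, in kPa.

Δσ_z ≈ 1.96 kPa

Boussinesq vertical stress below a point load on an elastic half-space:
Δσ_z = 3P/(2πz²) · [1 + (r/z)²]^(−5/2)
r/z = 5.3/2.7 = 1.963; [1+(r/z)²]^(−5/2) = 0.019272.
Δσ_z = 3×1550/(2π×2.7²) × 0.019272 = 101.52 × 0.019272 = 1.956 kPa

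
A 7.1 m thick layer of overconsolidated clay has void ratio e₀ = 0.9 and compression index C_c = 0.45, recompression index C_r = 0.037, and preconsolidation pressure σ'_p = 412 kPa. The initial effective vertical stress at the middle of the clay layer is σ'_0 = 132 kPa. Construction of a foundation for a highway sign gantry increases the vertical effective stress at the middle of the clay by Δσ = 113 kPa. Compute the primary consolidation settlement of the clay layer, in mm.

Final effective stress: σ'_f = 132 + 113 = 245 kPa.
σ'_f = 245 ≤ σ'_p = 412 kPa, so the clay remains overconsolidated and only the recompression index applies:
S_c = C_r·H/(1+e₀)·log₁₀(σ'_f/σ'_0) = 0.037×7.1/1.9×log₁₀(245/132)
    = 0.13826 × 0.26859 = 0.03714 m

S_c ≈ 37.1 mm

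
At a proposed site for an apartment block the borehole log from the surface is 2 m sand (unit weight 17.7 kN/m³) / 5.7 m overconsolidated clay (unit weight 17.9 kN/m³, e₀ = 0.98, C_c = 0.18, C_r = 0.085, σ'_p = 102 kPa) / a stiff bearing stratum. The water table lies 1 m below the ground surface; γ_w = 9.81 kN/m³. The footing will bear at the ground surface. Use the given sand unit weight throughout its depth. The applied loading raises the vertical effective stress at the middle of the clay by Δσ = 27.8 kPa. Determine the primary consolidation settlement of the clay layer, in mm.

Mid-depth of clay below the ground surface: z = 2 + 5.7/2 = 4.85 m.
Total vertical stress at mid-clay: σ_v = 17.7×2 + 17.9×2.85 = 86.415 kPa.
Pore pressure: u = 9.81×(4.85 − 1) = 37.769 kPa.
Initial effective stress: σ'_0 = σ_v − u = 86.415 − 37.769 = 48.646 kPa.
Final effective stress: σ'_f = 48.646 + 27.8 = 76.446 kPa.
σ'_f = 76.446 ≤ σ'_p = 102 kPa, so the clay remains overconsolidated and only the recompression index applies:
S_c = C_r·H/(1+e₀)·log₁₀(σ'_f/σ'_0) = 0.085×5.7/1.98×log₁₀(76.446/48.646)
    = 0.2447 × 0.19631 = 0.04804 m

S_c ≈ 48 mm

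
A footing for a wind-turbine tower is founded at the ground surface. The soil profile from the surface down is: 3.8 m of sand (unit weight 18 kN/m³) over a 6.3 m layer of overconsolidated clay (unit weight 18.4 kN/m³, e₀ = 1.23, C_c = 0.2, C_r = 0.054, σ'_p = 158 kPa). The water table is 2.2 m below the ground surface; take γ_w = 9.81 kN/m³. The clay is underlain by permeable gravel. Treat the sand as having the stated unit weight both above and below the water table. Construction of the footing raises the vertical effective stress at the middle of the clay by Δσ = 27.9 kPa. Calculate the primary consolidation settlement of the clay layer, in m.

Mid-depth of clay below the ground surface: z = 3.8 + 6.3/2 = 6.95 m.
Total vertical stress at mid-clay: σ_v = 18×3.8 + 18.4×3.15 = 126.36 kPa.
Pore pressure: u = 9.81×(6.95 − 2.2) = 46.598 kPa.
Initial effective stress: σ'_0 = σ_v − u = 126.36 − 46.598 = 79.762 kPa.
Final effective stress: σ'_f = 79.762 + 27.9 = 107.66 kPa.
σ'_f = 107.66 ≤ σ'_p = 158 kPa, so the clay remains overconsolidated and only the recompression index applies:
S_c = C_r·H/(1+e₀)·log₁₀(σ'_f/σ'_0) = 0.054×6.3/2.23×log₁₀(107.66/79.762)
    = 0.15256 × 0.13026 = 0.01987 m

S_c ≈ 0.0199 m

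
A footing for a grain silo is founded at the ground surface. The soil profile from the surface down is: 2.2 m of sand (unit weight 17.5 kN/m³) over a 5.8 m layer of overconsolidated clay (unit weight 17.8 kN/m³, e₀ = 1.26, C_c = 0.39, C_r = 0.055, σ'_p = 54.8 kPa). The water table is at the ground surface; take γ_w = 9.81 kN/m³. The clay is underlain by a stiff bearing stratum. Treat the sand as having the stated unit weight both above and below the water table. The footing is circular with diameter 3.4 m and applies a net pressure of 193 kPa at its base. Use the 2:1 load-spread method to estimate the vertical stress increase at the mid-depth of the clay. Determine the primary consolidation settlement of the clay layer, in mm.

Mid-depth of clay below the ground surface: z = 2.2 + 5.8/2 = 5.1 m.
Total vertical stress at mid-clay: σ_v = 17.5×2.2 + 17.8×2.9 = 90.12 kPa.
Pore pressure: u = 9.81×(5.1 − 0) = 50.031 kPa.
Initial effective stress: σ'_0 = σ_v − u = 90.12 − 50.031 = 40.089 kPa.
Stress increase at mid-clay by the 2:1 spreading method:
Δσ ≈ qD²/(D+z)² = 193×3.4²/(3.4+5.1)² = 30.88 kPa
Final effective stress: σ'_f = 40.089 + 30.88 = 70.969 kPa.
σ'_f = 70.969 > σ'_p = 54.8 kPa, so the stress path crosses the preconsolidation pressure — recompression up to σ'_p, then virgin compression beyond:
S_c = H/(1+e₀)·[C_r·log₁₀(σ'_p/σ'_0) + C_c·log₁₀(σ'_f/σ'_p)]
    = 5.8/2.26 × [0.055×log₁₀(54.8/40.089) + 0.39×log₁₀(70.969/54.8)]
    = 2.5664 × [0.0074665 + 0.043792] = 0.1315 m

S_c ≈ 132 mm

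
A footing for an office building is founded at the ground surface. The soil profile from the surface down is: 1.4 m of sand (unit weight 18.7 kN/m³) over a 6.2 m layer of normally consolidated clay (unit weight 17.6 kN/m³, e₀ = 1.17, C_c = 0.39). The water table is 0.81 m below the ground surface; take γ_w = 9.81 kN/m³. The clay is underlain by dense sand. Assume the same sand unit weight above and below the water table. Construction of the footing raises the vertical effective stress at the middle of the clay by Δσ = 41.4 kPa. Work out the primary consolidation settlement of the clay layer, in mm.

Mid-depth of clay below the ground surface: z = 1.4 + 6.2/2 = 4.5 m.
Total vertical stress at mid-clay: σ_v = 18.7×1.4 + 17.6×3.1 = 80.74 kPa.
Pore pressure: u = 9.81×(4.5 − 0.81) = 36.199 kPa.
Initial effective stress: σ'_0 = σ_v − u = 80.74 − 36.199 = 44.541 kPa.
Final effective stress: σ'_f = σ'_0 + Δσ = 44.541 + 41.4 = 85.941 kPa.
Normally consolidated clay, so the full stress increment lies on the virgin compression line:
S_c = C_c·H/(1+e₀)·log₁₀(σ'_f/σ'_0) = 0.39×6.2/(1+1.17)×log₁₀(85.941/44.541)
    = 1.1143 × 0.28544 = 0.3181 m

S_c ≈ 318 mm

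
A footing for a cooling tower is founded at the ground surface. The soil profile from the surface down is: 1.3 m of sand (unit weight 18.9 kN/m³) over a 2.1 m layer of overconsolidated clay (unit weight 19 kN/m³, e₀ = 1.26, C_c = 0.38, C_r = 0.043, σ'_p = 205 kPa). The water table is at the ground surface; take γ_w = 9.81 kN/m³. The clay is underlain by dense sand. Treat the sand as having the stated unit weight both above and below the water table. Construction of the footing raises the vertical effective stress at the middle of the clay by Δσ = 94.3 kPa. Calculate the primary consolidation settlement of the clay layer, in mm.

Mid-depth of clay below the ground surface: z = 1.3 + 2.1/2 = 2.35 m.
Total vertical stress at mid-clay: σ_v = 18.9×1.3 + 19×1.05 = 44.52 kPa.
Pore pressure: u = 9.81×(2.35 − 0) = 23.054 kPa.
Initial effective stress: σ'_0 = σ_v − u = 44.52 − 23.054 = 21.466 kPa.
Final effective stress: σ'_f = 21.466 + 94.3 = 115.77 kPa.
σ'_f = 115.77 ≤ σ'_p = 205 kPa, so the clay remains overconsolidated and only the recompression index applies:
S_c = C_r·H/(1+e₀)·log₁₀(σ'_f/σ'_0) = 0.043×2.1/2.26×log₁₀(115.77/21.466)
    = 0.039956 × 0.73184 = 0.02924 m

S_c ≈ 29.2 mm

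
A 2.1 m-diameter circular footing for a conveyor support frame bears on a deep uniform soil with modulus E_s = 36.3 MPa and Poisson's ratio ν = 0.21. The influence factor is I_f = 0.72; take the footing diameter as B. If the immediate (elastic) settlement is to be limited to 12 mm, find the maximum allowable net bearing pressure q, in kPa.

E_s = 36.3 MPa = 36300 kPa.
S_e = q·B·(1−ν²)/E_s · I_f  ⇒  q = S_e·E_s / (B·(1−ν²)·I_f).
q = 0.012 × 36300 / (2.1 × 0.9559 × 0.72) = 301.4 kPa

q ≈ 301 kPa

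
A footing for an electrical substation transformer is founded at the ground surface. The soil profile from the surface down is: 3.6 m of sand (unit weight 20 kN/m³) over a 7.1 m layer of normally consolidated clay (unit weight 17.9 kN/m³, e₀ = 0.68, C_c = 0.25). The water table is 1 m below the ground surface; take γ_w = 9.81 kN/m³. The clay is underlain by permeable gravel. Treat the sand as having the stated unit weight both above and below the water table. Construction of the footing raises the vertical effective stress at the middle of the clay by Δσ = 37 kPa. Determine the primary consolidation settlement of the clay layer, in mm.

Mid-depth of clay below the ground surface: z = 3.6 + 7.1/2 = 7.15 m.
Total vertical stress at mid-clay: σ_v = 20×3.6 + 17.9×3.55 = 135.54 kPa.
Pore pressure: u = 9.81×(7.15 − 1) = 60.332 kPa.
Initial effective stress: σ'_0 = σ_v − u = 135.54 − 60.332 = 75.208 kPa.
Final effective stress: σ'_f = σ'_0 + Δσ = 75.208 + 37 = 112.21 kPa.
Normally consolidated clay, so the full stress increment lies on the virgin compression line:
S_c = C_c·H/(1+e₀)·log₁₀(σ'_f/σ'_0) = 0.25×7.1/(1+0.68)×log₁₀(112.21/75.208)
    = 1.0565 × 0.17377 = 0.1836 m

S_c ≈ 184 mm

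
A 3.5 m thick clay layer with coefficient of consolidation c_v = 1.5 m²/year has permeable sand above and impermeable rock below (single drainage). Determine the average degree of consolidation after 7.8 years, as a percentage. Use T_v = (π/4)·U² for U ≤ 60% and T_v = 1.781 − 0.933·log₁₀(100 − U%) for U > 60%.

U ≈ 92.3 %

Drainage path length: H_d = H = 3.5 m (single drainage).
T_v = c_v·t/H_d² = 1.5×7.8/3.5² = 0.9551.
T_v = 0.9551 corresponds to the U > 60% branch:
U = 1 − 10^((1.781 − T_v)/0.933)/100 = 0.9232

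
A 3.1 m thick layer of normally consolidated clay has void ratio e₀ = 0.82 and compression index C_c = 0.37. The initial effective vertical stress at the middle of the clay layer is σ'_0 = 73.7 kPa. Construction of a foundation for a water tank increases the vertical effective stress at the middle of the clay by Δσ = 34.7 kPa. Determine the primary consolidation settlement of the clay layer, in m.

S_c ≈ 0.106 m

Final effective stress: σ'_f = σ'_0 + Δσ = 73.7 + 34.7 = 108.4 kPa.
Normally consolidated clay, so the full stress increment lies on the virgin compression line:
S_c = C_c·H/(1+e₀)·log₁₀(σ'_f/σ'_0) = 0.37×3.1/(1+0.82)×log₁₀(108.4/73.7)
    = 0.63022 × 0.16756 = 0.1056 m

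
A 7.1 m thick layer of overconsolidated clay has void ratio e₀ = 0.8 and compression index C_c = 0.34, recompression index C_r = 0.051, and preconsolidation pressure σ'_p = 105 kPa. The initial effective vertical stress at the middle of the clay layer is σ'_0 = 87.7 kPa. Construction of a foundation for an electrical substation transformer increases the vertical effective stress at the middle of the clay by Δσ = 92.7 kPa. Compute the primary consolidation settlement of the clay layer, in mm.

S_c ≈ 331 mm

Final effective stress: σ'_f = 87.7 + 92.7 = 180.4 kPa.
σ'_f = 180.4 > σ'_p = 105 kPa, so the stress path crosses the preconsolidation pressure — recompression up to σ'_p, then virgin compression beyond:
S_c = H/(1+e₀)·[C_r·log₁₀(σ'_p/σ'_0) + C_c·log₁₀(σ'_f/σ'_p)]
    = 7.1/1.8 × [0.051×log₁₀(105/87.7) + 0.34×log₁₀(180.4/105)]
    = 3.9444 × [0.0039877 + 0.079916] = 0.3309 m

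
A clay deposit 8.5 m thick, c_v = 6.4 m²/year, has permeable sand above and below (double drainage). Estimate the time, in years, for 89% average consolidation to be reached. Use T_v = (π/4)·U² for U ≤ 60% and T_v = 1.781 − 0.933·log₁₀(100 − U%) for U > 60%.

Drainage path length: H_d = H/2 = 4.25 m (double drainage).
U > 60%: T_v = 1.781 − 0.933·log₁₀(100 − 89) = 0.80938.
t = T_v·H_d²/c_v = 0.80938×4.25²/6.4 = 2.284 years.

t ≈ 2.28 years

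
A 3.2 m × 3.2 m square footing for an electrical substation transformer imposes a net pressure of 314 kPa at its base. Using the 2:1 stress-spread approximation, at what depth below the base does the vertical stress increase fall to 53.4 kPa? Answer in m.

2:1 spreading — at depth z the loaded area has grown by z in each plan dimension:
qB²/(B+z)² = Δσ_z ⇒ z = B(√(q/Δσ_z) − 1) = 3.2×(√(314/53.4) − 1) = 4.56 m

z ≈ 4.56 m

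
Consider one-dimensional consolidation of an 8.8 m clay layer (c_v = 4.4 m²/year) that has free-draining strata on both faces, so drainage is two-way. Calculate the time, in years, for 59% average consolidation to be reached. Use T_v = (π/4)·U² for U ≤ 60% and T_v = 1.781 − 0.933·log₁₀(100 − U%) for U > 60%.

t ≈ 1.2 years

Drainage path length: H_d = H/2 = 4.4 m (double drainage).
U ≤ 60%: T_v = (π/4)·U² = (π/4)×0.59² = 0.2734.
t = T_v·H_d²/c_v = 0.2734×4.4²/4.4 = 1.203 years.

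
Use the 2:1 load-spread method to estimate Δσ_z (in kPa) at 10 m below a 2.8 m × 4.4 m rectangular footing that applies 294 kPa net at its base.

By the 2:1 method the load spreads at 1 horizontal : 2 vertical, so at depth z the loaded area has grown by z in each plan dimension:
Δσ = qBL/((B+z)(L+z)) = 294×2.8×4.4/((2.8+10)(4.4+10)) = 19.651 kPa

Δσ_z ≈ 19.7 kPa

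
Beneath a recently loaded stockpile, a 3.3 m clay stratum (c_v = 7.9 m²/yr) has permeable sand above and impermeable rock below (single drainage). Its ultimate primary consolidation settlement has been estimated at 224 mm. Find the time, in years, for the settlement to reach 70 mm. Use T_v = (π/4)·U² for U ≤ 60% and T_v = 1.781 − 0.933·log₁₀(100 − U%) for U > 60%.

Drainage path length: H_d = H = 3.3 m (single drainage).
U = S(t)/S_ult = 70/224 = 0.3125.
U ≤ 60%: T_v = (π/4)·U² = (π/4)×0.3125² = 0.076699.
t = T_v·H_d²/c_v = 0.076699×3.3²/7.9 = 0.1057 years.

t ≈ 0.106 years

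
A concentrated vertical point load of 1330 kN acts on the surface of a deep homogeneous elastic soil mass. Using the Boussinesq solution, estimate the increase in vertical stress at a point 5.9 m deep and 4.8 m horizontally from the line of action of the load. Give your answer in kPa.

Boussinesq vertical stress below a point load on an elastic half-space:
Δσ_z = 3P/(2πz²) · [1 + (r/z)²]^(−5/2)
r/z = 4.8/5.9 = 0.81356; [1+(r/z)²]^(−5/2) = 0.28087.
Δσ_z = 3×1330/(2π×5.9²) × 0.28087 = 18.243 × 0.28087 = 5.124 kPa

Δσ_z ≈ 5.12 kPa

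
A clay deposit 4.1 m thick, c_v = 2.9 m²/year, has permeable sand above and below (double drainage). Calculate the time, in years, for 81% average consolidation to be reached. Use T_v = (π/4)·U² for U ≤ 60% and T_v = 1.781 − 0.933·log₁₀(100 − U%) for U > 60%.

t ≈ 0.852 years

Drainage path length: H_d = H/2 = 2.05 m (double drainage).
U > 60%: T_v = 1.781 − 0.933·log₁₀(100 − 81) = 0.58792.
t = T_v·H_d²/c_v = 0.58792×2.05²/2.9 = 0.852 years.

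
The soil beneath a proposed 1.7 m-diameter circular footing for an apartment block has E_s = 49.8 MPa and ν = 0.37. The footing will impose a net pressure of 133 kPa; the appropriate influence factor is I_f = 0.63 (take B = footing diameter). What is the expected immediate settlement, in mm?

S_e ≈ 2.47 mm

Immediate (elastic) settlement: S_e = q·B·(1−ν²)/E_s · I_f.
E_s = 49.8 MPa = 49800 kPa.
S_e = 133 × 1.7 × (1 − 0.37²) / 49800 × 0.63
    = 133 × 1.7 × 0.8631 / 49800 × 0.63
    = 0.002469 m = 2.469 mm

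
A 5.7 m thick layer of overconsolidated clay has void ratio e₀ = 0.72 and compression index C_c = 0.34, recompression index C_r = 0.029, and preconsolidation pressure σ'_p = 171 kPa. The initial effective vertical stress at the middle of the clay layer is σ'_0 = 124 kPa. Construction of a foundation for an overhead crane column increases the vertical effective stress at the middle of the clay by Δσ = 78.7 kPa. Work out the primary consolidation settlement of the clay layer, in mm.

Final effective stress: σ'_f = 124 + 78.7 = 202.7 kPa.
σ'_f = 202.7 > σ'_p = 171 kPa, so the stress path crosses the preconsolidation pressure — recompression up to σ'_p, then virgin compression beyond:
S_c = H/(1+e₀)·[C_r·log₁₀(σ'_p/σ'_0) + C_c·log₁₀(σ'_f/σ'_p)]
    = 5.7/1.72 × [0.029×log₁₀(171/124) + 0.34×log₁₀(202.7/171)]
    = 3.314 × [0.0040477 + 0.025112] = 0.09664 m

S_c ≈ 96.6 mm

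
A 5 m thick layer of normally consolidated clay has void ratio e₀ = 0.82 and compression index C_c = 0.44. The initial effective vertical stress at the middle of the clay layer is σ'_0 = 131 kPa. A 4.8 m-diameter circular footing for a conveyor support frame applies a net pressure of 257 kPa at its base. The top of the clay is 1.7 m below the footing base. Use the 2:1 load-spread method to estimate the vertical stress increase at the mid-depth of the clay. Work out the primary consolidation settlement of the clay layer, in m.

S_c ≈ 0.233 m

Mid-depth of clay below the footing base: z = 1.7 + 5/2 = 4.2 m.
Stress increase at mid-clay by the 2:1 spreading method:
Δσ ≈ qD²/(D+z)² = 257×4.8²/(4.8+4.2)² = 73.102 kPa
Final effective stress: σ'_f = σ'_0 + Δσ = 131 + 73.102 = 204.1 kPa.
Normally consolidated clay, so the full stress increment lies on the virgin compression line:
S_c = C_c·H/(1+e₀)·log₁₀(σ'_f/σ'_0) = 0.44×5/(1+0.82)×log₁₀(204.1/131)
    = 1.2088 × 0.19257 = 0.2328 m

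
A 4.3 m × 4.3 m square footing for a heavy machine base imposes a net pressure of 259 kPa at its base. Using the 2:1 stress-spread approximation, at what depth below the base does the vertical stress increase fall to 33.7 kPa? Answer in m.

2:1 spreading — at depth z the loaded area has grown by z in each plan dimension:
qB²/(B+z)² = Δσ_z ⇒ z = B(√(q/Δσ_z) − 1) = 4.3×(√(259/33.7) − 1) = 7.621 m

z ≈ 7.62 m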